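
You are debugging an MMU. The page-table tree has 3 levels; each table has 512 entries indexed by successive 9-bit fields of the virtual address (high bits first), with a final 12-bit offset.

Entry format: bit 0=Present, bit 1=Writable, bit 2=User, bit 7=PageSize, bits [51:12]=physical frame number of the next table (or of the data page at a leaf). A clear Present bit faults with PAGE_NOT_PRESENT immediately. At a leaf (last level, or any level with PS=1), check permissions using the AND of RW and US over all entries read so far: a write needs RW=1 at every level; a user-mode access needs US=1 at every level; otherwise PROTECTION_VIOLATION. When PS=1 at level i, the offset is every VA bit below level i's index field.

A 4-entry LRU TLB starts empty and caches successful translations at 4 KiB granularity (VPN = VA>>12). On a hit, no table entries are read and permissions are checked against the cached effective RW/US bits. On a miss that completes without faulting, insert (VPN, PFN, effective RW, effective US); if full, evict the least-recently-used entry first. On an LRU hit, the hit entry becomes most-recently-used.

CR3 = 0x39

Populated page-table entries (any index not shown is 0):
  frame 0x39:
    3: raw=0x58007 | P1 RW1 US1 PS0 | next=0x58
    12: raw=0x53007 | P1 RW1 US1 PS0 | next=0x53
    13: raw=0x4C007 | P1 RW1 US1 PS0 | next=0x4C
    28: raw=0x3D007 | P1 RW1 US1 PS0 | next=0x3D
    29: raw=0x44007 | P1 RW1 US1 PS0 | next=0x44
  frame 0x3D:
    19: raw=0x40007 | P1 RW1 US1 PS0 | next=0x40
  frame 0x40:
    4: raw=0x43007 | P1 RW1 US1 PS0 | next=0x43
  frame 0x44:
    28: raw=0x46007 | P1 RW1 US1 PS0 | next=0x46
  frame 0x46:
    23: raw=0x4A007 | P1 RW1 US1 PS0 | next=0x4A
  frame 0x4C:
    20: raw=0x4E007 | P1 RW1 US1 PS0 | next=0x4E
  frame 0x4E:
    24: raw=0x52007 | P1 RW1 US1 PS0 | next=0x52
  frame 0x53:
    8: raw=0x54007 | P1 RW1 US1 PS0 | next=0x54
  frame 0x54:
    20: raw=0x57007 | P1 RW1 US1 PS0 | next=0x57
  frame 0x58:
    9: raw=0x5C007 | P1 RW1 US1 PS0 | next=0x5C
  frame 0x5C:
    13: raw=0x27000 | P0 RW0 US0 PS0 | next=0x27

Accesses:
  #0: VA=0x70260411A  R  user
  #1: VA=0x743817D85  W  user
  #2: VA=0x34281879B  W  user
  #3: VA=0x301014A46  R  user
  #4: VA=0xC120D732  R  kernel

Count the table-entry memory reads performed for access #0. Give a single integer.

Per-access translation:
#0 VA=0x70260411A (r,user):
  [0] read 0x39 idx=28: raw=0x3D007 flags P=1 W=1 U=1 S=0
  [1] read 0x3D idx=19: raw=0x40007 flags P=1 W=1 U=1 S=0
  [2] read 0x40 idx=4: raw=0x43007 flags P=1 W=1 U=1 S=0
  ⇒ phys 0x4311A  [3 reads]
#1 VA=0x743817D85 (w,user):
  [0] read 0x39 idx=29: raw=0x44007 flags P=1 W=1 U=1 S=0
  [1] read 0x44 idx=28: raw=0x46007 flags P=1 W=1 U=1 S=0
  [2] read 0x46 idx=23: raw=0x4A007 flags P=1 W=1 U=1 S=0
  ⇒ phys 0x4AD85  [3 reads]
#2 VA=0x34281879B (w,user):
  [0] read 0x39 idx=13: raw=0x4C007 flags P=1 W=1 U=1 S=0
  [1] read 0x4C idx=20: raw=0x4E007 flags P=1 W=1 U=1 S=0
  [2] read 0x4E idx=24: raw=0x52007 flags P=1 W=1 U=1 S=0
  ⇒ phys 0x5279B  [3 reads]
#3 VA=0x301014A46 (r,user):
  [0] read 0x39 idx=12: raw=0x53007 flags P=1 W=1 U=1 S=0
  [1] read 0x53 idx=8: raw=0x54007 flags P=1 W=1 U=1 S=0
  [2] read 0x54 idx=20: raw=0x57007 flags P=1 W=1 U=1 S=0
  ⇒ phys 0x57A46  [3 reads]
#4 VA=0xC120D732 (r,kernel):
  [0] read 0x39 idx=3: raw=0x58007 flags P=1 W=1 U=1 S=0
  [1] read 0x58 idx=9: raw=0x5C007 flags P=1 W=1 U=1 S=0
  [2] read 0x5C idx=13: raw=0x27000 flags P=0 W=0 U=0 S=0
  → PAGE_NOT_PRESENT  (3 entries read)

Entries read for #0: 3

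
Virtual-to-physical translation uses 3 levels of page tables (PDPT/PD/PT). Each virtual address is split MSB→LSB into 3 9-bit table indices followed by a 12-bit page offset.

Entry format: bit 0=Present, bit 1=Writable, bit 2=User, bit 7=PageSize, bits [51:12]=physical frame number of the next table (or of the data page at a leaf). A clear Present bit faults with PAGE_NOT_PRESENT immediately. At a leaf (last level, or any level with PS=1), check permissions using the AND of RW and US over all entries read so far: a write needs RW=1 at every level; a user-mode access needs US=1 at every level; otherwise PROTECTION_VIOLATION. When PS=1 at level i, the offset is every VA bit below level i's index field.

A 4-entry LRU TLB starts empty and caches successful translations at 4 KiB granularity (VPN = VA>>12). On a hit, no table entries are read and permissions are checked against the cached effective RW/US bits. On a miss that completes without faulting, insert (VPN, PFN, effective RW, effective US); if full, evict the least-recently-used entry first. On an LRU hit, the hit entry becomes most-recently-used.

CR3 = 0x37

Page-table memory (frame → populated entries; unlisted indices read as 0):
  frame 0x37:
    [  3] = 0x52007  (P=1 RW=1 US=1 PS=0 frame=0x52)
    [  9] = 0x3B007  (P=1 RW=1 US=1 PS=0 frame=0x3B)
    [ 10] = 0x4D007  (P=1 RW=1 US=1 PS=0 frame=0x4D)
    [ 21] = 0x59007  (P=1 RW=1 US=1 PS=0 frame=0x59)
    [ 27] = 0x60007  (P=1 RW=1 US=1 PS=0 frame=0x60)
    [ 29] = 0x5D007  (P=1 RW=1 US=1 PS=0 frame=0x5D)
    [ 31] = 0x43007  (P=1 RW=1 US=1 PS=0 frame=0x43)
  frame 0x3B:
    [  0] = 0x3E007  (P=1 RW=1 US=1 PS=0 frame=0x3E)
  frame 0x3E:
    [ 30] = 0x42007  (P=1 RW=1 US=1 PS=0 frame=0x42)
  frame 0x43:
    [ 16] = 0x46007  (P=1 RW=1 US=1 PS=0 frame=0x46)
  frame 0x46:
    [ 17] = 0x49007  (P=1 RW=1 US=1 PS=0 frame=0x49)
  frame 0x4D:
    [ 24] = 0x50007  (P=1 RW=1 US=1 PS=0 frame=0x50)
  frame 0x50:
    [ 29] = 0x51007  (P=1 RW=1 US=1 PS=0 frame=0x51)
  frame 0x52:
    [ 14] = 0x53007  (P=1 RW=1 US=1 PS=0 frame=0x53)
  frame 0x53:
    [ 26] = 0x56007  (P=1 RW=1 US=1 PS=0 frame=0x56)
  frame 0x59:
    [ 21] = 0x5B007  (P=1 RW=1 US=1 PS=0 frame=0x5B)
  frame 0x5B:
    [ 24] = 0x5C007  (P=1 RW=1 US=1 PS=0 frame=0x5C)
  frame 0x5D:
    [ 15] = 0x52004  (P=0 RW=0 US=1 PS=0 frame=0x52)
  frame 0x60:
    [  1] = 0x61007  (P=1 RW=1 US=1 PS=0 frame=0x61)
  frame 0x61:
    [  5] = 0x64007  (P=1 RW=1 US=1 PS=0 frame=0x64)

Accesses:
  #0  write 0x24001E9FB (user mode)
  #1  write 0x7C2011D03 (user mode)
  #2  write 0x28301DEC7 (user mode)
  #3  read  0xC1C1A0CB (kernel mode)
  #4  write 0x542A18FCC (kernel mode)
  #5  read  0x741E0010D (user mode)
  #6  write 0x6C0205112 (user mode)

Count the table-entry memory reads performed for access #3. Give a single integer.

Trace:
#0 VA=0x24001E9FB (w,user):
  lvl0: tbl 0x37, slot 9 ⇒ 0x3B007 (P1/RW1/US1/PS0)
  lvl1: tbl 0x3B, slot 0 ⇒ 0x3E007 (P1/RW1/US1/PS0)
  lvl2: tbl 0x3E, slot 30 ⇒ 0x42007 (P1/RW1/US1/PS0)
  ⇒ phys 0x429FB  [3 reads]
#1 VA=0x7C2011D03 (w,user):
  lvl0: tbl 0x37, slot 31 ⇒ 0x43007 (P1/RW1/US1/PS0)
  lvl1: tbl 0x43, slot 16 ⇒ 0x46007 (P1/RW1/US1/PS0)
  lvl2: tbl 0x46, slot 17 ⇒ 0x49007 (P1/RW1/US1/PS0)
  ⇒ phys 0x49D03  [3 reads]
#2 VA=0x28301DEC7 (w,user):
  lvl0: tbl 0x37, slot 10 ⇒ 0x4D007 (P1/RW1/US1/PS0)
  lvl1: tbl 0x4D, slot 24 ⇒ 0x50007 (P1/RW1/US1/PS0)
  lvl2: tbl 0x50, slot 29 ⇒ 0x51007 (P1/RW1/US1/PS0)
  ⇒ phys 0x51EC7  [3 reads]
#3 VA=0xC1C1A0CB (r,kernel):
  lvl0: tbl 0x37, slot 3 ⇒ 0x52007 (P1/RW1/US1/PS0)
  lvl1: tbl 0x52, slot 14 ⇒ 0x53007 (P1/RW1/US1/PS0)
  lvl2: tbl 0x53, slot 26 ⇒ 0x56007 (P1/RW1/US1/PS0)
  ⇒ phys 0x560CB  [3 reads]
#4 VA=0x542A18FCC (w,kernel):
  lvl0: tbl 0x37, slot 21 ⇒ 0x59007 (P1/RW1/US1/PS0)
  lvl1: tbl 0x59, slot 21 ⇒ 0x5B007 (P1/RW1/US1/PS0)
  lvl2: tbl 0x5B, slot 24 ⇒ 0x5C007 (P1/RW1/US1/PS0)
  ⇒ phys 0x5CFCC  [3 reads]
#5 VA=0x741E0010D (r,user):
  lvl0: tbl 0x37, slot 29 ⇒ 0x5D007 (P1/RW1/US1/PS0)
  lvl1: tbl 0x5D, slot 15 ⇒ 0x52004 (P0/RW0/US1/PS0)
  ✗ PAGE_NOT_PRESENT  [2 reads]
#6 VA=0x6C0205112 (w,user):
  lvl0: tbl 0x37, slot 27 ⇒ 0x60007 (P1/RW1/US1/PS0)
  lvl1: tbl 0x60, slot 1 ⇒ 0x61007 (P1/RW1/US1/PS0)
  lvl2: tbl 0x61, slot 5 ⇒ 0x64007 (P1/RW1/US1/PS0)
  ⇒ phys 0x64112  [3 reads]

Entries read for #3: 3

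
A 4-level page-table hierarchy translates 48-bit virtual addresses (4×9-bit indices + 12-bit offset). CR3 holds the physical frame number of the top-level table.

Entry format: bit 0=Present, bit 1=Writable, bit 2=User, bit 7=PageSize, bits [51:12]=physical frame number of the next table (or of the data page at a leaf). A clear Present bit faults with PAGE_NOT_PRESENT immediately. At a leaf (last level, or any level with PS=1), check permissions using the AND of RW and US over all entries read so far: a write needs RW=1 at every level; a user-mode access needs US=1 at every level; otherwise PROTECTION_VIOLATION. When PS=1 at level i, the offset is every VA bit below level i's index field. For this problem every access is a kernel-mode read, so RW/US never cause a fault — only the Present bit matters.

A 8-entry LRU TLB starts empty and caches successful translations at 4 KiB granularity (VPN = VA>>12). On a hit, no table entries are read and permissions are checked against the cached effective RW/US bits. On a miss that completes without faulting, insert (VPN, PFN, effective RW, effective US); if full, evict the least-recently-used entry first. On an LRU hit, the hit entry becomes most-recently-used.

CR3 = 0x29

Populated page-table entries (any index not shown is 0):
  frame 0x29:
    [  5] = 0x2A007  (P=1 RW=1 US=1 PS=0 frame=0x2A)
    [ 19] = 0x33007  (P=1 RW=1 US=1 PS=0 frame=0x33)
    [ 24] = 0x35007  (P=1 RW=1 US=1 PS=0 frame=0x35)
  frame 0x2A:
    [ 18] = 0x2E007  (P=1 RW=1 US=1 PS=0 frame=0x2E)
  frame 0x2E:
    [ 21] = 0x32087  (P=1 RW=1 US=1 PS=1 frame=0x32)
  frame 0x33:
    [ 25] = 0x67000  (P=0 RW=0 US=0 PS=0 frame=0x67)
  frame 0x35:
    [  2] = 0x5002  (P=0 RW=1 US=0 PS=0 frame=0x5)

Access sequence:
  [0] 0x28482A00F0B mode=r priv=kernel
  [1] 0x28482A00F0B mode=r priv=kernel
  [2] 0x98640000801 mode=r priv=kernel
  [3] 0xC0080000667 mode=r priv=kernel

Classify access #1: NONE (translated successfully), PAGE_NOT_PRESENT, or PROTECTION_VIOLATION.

Walk each access:
#0 VA=0x28482A00F0B (r,kernel):
  L0: frame=0x29 idx=5 entry=0x2A007 [P=1 RW=1 US=1 PS=0]
  L1: frame=0x2A idx=18 entry=0x2E007 [P=1 RW=1 US=1 PS=0]
  L2: frame=0x2E idx=21 entry=0x32087 [P=1 RW=1 US=1 PS=1]
  ✓ 0x32F0B (huge @L2)  — 3 lookups
#1 VA=0x28482A00F0B (r,kernel):
  TLB hit vpn=0x28482A00 → PA=0x32F0B
#2 VA=0x98640000801 (r,kernel):
  L0: frame=0x29 idx=19 entry=0x33007 [P=1 RW=1 US=1 PS=0]
  L1: frame=0x33 idx=25 entry=0x67000 [P=0 RW=0 US=0 PS=0]
  ⇒ fault: PAGE_NOT_PRESENT  — 2 lookups
#3 VA=0xC0080000667 (r,kernel):
  L0: frame=0x29 idx=24 entry=0x35007 [P=1 RW=1 US=1 PS=0]
  L1: frame=0x35 idx=2 entry=0x5002 [P=0 RW=1 US=0 PS=0]
  ⇒ fault: PAGE_NOT_PRESENT  — 2 lookups

Access #1 fault: NONE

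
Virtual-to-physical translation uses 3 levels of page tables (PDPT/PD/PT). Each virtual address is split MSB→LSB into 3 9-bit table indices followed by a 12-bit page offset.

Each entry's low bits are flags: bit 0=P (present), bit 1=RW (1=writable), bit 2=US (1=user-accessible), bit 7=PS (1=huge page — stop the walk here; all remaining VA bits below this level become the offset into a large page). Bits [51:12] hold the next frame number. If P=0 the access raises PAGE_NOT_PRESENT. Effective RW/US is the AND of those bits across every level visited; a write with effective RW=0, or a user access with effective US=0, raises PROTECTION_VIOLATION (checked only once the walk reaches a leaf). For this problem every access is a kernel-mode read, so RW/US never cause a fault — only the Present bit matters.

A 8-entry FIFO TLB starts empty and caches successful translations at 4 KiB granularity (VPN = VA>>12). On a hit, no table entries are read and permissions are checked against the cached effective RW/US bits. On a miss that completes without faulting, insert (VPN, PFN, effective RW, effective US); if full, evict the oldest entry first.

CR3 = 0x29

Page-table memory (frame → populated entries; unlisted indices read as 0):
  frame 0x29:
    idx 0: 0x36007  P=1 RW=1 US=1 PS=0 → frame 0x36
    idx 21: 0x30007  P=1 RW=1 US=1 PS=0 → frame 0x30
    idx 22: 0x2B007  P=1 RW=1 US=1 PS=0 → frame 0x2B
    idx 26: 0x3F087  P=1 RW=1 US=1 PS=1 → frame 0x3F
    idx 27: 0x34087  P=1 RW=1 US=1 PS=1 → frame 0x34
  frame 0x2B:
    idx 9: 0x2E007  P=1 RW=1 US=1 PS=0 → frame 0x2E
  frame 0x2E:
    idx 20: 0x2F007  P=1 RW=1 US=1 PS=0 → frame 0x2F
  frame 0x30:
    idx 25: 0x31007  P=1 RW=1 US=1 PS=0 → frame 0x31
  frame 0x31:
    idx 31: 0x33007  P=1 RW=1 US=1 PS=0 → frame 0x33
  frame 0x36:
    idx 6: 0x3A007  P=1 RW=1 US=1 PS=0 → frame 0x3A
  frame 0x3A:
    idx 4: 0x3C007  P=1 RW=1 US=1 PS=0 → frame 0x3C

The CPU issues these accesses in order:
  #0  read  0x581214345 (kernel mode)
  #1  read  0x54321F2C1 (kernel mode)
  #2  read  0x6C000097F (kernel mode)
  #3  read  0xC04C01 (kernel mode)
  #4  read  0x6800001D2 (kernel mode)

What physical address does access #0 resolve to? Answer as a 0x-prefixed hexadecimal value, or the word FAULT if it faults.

Per-access translation:
#0 VA=0x581214345 (r,kernel):
  lvl0: tbl 0x29, slot 22 ⇒ 0x2B007 (P1/RW1/US1/PS0)
  lvl1: tbl 0x2B, slot 9 ⇒ 0x2E007 (P1/RW1/US1/PS0)
  lvl2: tbl 0x2E, slot 20 ⇒ 0x2F007 (P1/RW1/US1/PS0)
  → PA=0x2F345  (3 entries read)
#1 VA=0x54321F2C1 (r,kernel):
  lvl0: tbl 0x29, slot 21 ⇒ 0x30007 (P1/RW1/US1/PS0)
  lvl1: tbl 0x30, slot 25 ⇒ 0x31007 (P1/RW1/US1/PS0)
  lvl2: tbl 0x31, slot 31 ⇒ 0x33007 (P1/RW1/US1/PS0)
  → PA=0x332C1  (3 entries read)
#2 VA=0x6C000097F (r,kernel):
  lvl0: tbl 0x29, slot 27 ⇒ 0x34087 (P1/RW1/US1/PS1)
  → PA=0x3497F (huge @L0)  (1 entries read)
#3 VA=0xC04C01 (r,kernel):
  lvl0: tbl 0x29, slot 0 ⇒ 0x36007 (P1/RW1/US1/PS0)
  lvl1: tbl 0x36, slot 6 ⇒ 0x3A007 (P1/RW1/US1/PS0)
  lvl2: tbl 0x3A, slot 4 ⇒ 0x3C007 (P1/RW1/US1/PS0)
  → PA=0x3CC01  (3 entries read)
#4 VA=0x6800001D2 (r,kernel):
  lvl0: tbl 0x29, slot 26 ⇒ 0x3F087 (P1/RW1/US1/PS1)
  → PA=0x3F1D2 (huge @L0)  (1 entries read)

Access #0 PA: 0x2F345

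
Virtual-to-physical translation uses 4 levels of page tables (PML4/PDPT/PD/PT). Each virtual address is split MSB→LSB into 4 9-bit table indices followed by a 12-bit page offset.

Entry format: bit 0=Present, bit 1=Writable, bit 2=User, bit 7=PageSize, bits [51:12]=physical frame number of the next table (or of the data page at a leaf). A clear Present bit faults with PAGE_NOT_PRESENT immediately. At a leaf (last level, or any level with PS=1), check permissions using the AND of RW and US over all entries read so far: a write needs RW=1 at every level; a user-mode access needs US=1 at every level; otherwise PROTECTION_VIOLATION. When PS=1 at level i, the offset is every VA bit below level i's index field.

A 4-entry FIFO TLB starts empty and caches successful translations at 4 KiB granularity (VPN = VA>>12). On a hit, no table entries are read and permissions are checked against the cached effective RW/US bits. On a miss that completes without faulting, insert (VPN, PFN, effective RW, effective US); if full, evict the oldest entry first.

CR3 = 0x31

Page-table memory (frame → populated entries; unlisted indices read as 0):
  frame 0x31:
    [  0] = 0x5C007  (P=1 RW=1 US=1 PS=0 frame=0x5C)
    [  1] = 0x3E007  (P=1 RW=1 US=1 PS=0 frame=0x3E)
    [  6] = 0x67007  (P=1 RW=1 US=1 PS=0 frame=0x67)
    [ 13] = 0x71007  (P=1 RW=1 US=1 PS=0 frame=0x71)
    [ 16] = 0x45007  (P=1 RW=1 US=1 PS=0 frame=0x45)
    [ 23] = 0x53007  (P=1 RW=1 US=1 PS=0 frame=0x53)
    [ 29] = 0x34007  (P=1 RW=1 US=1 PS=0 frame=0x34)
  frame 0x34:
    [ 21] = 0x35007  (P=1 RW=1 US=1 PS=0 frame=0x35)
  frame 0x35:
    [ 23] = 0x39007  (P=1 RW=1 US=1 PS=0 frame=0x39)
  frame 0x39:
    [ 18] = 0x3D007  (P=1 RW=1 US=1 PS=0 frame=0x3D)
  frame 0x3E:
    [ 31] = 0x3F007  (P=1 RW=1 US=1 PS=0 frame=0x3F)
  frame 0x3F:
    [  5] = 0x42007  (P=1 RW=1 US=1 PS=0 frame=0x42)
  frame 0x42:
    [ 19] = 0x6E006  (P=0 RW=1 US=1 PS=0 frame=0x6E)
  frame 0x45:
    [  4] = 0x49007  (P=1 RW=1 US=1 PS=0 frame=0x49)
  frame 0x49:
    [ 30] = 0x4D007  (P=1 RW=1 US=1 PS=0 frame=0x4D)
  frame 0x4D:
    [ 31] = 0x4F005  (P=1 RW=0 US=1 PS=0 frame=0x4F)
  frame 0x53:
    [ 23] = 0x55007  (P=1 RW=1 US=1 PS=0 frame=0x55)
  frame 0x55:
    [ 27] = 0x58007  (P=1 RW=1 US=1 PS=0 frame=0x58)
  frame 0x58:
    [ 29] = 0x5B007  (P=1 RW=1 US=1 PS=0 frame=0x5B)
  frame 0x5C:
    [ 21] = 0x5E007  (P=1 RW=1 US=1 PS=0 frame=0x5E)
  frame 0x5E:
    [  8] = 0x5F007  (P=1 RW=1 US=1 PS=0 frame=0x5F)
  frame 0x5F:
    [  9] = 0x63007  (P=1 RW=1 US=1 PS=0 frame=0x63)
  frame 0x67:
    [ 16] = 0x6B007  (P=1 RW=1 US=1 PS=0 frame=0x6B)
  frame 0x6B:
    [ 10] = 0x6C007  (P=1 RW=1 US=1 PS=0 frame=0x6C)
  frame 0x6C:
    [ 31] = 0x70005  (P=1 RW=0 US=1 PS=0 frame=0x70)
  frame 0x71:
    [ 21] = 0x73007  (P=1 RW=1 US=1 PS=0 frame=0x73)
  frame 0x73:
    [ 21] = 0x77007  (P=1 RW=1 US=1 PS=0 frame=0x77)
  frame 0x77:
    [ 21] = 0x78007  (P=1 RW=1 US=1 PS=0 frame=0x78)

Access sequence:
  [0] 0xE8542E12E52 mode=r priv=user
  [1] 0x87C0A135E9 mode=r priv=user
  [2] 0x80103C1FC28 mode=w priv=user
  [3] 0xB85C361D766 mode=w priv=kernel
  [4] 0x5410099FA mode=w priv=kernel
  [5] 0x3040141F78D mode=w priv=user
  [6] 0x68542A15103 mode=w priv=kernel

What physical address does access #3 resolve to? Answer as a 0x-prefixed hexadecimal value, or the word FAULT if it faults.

Walk each access:
#0 VA=0xE8542E12E52 (r,user):
  L0: frame=0x31 idx=29 entry=0x34007 [P=1 RW=1 US=1 PS=0]
  L1: frame=0x34 idx=21 entry=0x35007 [P=1 RW=1 US=1 PS=0]
  L2: frame=0x35 idx=23 entry=0x39007 [P=1 RW=1 US=1 PS=0]
  L3: frame=0x39 idx=18 entry=0x3D007 [P=1 RW=1 US=1 PS=0]
  ⇒ phys 0x3DE52  [4 reads]
#1 VA=0x87C0A135E9 (r,user):
  L0: frame=0x31 idx=1 entry=0x3E007 [P=1 RW=1 US=1 PS=0]
  L1: frame=0x3E idx=31 entry=0x3F007 [P=1 RW=1 US=1 PS=0]
  L2: frame=0x3F idx=5 entry=0x42007 [P=1 RW=1 US=1 PS=0]
  L3: frame=0x42 idx=19 entry=0x6E006 [P=0 RW=1 US=1 PS=0]
  ✗ PAGE_NOT_PRESENT  [4 reads]
#2 VA=0x80103C1FC28 (w,user):
  L0: frame=0x31 idx=16 entry=0x45007 [P=1 RW=1 US=1 PS=0]
  L1: frame=0x45 idx=4 entry=0x49007 [P=1 RW=1 US=1 PS=0]
  L2: frame=0x49 idx=30 entry=0x4D007 [P=1 RW=1 US=1 PS=0]
  L3: frame=0x4D idx=31 entry=0x4F005 [P=1 RW=0 US=1 PS=0]
  ✗ PROTECTION_VIOLATION  [4 reads]
#3 VA=0xB85C361D766 (w,kernel):
  L0: frame=0x31 idx=23 entry=0x53007 [P=1 RW=1 US=1 PS=0]
  L1: frame=0x53 idx=23 entry=0x55007 [P=1 RW=1 US=1 PS=0]
  L2: frame=0x55 idx=27 entry=0x58007 [P=1 RW=1 US=1 PS=0]
  L3: frame=0x58 idx=29 entry=0x5B007 [P=1 RW=1 US=1 PS=0]
  ⇒ phys 0x5B766  [4 reads]
#4 VA=0x5410099FA (w,kernel):
  L0: frame=0x31 idx=0 entry=0x5C007 [P=1 RW=1 US=1 PS=0]
  L1: frame=0x5C idx=21 entry=0x5E007 [P=1 RW=1 US=1 PS=0]
  L2: frame=0x5E idx=8 entry=0x5F007 [P=1 RW=1 US=1 PS=0]
  L3: frame=0x5F idx=9 entry=0x63007 [P=1 RW=1 US=1 PS=0]
  ⇒ phys 0x639FA  [4 reads]
#5 VA=0x3040141F78D (w,user):
  L0: frame=0x31 idx=6 entry=0x67007 [P=1 RW=1 US=1 PS=0]
  L1: frame=0x67 idx=16 entry=0x6B007 [P=1 RW=1 US=1 PS=0]
  L2: frame=0x6B idx=10 entry=0x6C007 [P=1 RW=1 US=1 PS=0]
  L3: frame=0x6C idx=31 entry=0x70005 [P=1 RW=0 US=1 PS=0]
  ✗ PROTECTION_VIOLATION  [4 reads]
#6 VA=0x68542A15103 (w,kernel):
  L0: frame=0x31 idx=13 entry=0x71007 [P=1 RW=1 US=1 PS=0]
  L1: frame=0x71 idx=21 entry=0x73007 [P=1 RW=1 US=1 PS=0]
  L2: frame=0x73 idx=21 entry=0x77007 [P=1 RW=1 US=1 PS=0]
  L3: frame=0x77 idx=21 entry=0x78007 [P=1 RW=1 US=1 PS=0]
  ⇒ phys 0x78103  [4 reads]

Access #3 PA: 0x5B766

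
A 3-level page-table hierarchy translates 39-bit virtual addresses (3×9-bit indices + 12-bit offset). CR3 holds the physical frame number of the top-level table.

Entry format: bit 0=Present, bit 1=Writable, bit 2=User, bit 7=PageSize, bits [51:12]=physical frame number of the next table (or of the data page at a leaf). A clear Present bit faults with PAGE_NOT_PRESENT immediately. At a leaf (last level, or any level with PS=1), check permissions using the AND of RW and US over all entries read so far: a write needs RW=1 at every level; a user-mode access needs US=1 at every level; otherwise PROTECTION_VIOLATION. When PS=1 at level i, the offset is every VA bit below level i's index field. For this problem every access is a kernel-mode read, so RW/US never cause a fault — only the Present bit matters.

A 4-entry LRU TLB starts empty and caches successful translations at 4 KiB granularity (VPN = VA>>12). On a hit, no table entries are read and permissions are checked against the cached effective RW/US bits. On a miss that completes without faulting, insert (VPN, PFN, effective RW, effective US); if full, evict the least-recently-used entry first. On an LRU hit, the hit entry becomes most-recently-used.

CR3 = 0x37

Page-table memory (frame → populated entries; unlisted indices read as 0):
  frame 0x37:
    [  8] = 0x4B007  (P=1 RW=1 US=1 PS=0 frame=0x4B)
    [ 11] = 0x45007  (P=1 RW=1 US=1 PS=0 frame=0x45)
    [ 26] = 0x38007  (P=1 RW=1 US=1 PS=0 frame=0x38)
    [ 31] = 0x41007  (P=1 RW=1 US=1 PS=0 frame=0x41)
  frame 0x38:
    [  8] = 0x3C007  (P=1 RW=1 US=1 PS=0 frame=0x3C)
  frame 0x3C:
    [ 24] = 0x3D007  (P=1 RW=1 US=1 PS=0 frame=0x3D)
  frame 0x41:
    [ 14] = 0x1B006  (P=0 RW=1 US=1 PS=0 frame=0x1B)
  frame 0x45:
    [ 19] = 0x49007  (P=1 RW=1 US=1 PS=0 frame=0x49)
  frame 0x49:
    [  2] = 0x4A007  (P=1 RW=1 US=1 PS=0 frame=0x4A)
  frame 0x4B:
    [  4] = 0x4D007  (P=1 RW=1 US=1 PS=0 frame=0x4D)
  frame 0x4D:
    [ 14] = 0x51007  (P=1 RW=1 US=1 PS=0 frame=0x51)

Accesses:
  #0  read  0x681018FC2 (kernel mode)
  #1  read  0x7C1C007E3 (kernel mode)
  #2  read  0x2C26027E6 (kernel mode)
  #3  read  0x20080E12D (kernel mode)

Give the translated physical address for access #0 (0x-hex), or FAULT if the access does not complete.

Trace:
#0 VA=0x681018FC2 (r,kernel):
  L0: frame=0x37 idx=26 entry=0x38007 [P=1 RW=1 US=1 PS=0]
  L1: frame=0x38 idx=8 entry=0x3C007 [P=1 RW=1 US=1 PS=0]
  L2: frame=0x3C idx=24 entry=0x3D007 [P=1 RW=1 US=1 PS=0]
  ⇒ phys 0x3DFC2  [3 reads]
#1 VA=0x7C1C007E3 (r,kernel):
  L0: frame=0x37 idx=31 entry=0x41007 [P=1 RW=1 US=1 PS=0]
  L1: frame=0x41 idx=14 entry=0x1B006 [P=0 RW=1 US=1 PS=0]
  → PAGE_NOT_PRESENT  (2 entries read)
#2 VA=0x2C26027E6 (r,kernel):
  L0: frame=0x37 idx=11 entry=0x45007 [P=1 RW=1 US=1 PS=0]
  L1: frame=0x45 idx=19 entry=0x49007 [P=1 RW=1 US=1 PS=0]
  L2: frame=0x49 idx=2 entry=0x4A007 [P=1 RW=1 US=1 PS=0]
  ⇒ phys 0x4A7E6  [3 reads]
#3 VA=0x20080E12D (r,kernel):
  L0: frame=0x37 idx=8 entry=0x4B007 [P=1 RW=1 US=1 PS=0]
  L1: frame=0x4B idx=4 entry=0x4D007 [P=1 RW=1 US=1 PS=0]
  L2: frame=0x4D idx=14 entry=0x51007 [P=1 RW=1 US=1 PS=0]
  ⇒ phys 0x5112D  [3 reads]

Access #0 PA: 0x3DFC2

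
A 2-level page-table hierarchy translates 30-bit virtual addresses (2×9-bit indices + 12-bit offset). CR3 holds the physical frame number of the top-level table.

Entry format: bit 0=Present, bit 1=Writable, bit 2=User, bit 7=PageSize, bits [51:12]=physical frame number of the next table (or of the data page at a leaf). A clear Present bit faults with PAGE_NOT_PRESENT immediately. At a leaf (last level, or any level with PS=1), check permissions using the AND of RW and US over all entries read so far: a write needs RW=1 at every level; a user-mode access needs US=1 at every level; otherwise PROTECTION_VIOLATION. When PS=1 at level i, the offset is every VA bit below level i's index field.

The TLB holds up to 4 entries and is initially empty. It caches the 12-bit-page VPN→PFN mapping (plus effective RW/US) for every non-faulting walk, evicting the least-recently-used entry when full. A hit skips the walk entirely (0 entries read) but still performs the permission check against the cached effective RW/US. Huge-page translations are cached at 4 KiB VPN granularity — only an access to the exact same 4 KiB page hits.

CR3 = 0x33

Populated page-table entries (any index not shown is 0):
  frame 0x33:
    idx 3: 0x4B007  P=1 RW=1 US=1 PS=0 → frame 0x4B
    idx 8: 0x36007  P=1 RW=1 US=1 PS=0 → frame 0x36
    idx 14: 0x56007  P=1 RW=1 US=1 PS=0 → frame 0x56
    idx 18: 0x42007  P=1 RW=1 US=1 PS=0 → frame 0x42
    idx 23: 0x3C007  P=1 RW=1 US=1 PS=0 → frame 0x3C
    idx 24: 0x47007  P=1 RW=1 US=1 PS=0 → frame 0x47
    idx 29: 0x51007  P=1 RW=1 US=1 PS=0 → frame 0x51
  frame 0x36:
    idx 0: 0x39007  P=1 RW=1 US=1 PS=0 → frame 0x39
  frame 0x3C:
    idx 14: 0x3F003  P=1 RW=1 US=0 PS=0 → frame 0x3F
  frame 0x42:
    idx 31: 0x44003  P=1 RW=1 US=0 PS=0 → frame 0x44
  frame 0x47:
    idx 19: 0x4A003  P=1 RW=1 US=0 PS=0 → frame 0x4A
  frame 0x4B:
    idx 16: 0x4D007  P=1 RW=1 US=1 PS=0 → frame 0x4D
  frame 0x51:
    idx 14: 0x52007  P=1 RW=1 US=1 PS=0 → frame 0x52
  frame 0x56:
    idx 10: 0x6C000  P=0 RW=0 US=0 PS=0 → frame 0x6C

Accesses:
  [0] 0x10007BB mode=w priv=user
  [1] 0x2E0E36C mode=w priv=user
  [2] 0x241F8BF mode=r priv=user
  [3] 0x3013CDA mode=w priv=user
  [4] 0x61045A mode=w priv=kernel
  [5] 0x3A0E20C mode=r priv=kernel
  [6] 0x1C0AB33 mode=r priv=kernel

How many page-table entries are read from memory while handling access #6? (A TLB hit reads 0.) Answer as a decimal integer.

Walk each access:
#0 VA=0x10007BB (w,user):
  L0: frame=0x33 idx=8 entry=0x36007 [P=1 RW=1 US=1 PS=0]
  L1: frame=0x36 idx=0 entry=0x39007 [P=1 RW=1 US=1 PS=0]
  ⇒ phys 0x397BB  [2 reads]
#1 VA=0x2E0E36C (w,user):
  L0: frame=0x33 idx=23 entry=0x3C007 [P=1 RW=1 US=1 PS=0]
  L1: frame=0x3C idx=14 entry=0x3F003 [P=1 RW=1 US=0 PS=0]
  ⇒ fault: PROTECTION_VIOLATION  — 2 lookups
#2 VA=0x241F8BF (r,user):
  L0: frame=0x33 idx=18 entry=0x42007 [P=1 RW=1 US=1 PS=0]
  L1: frame=0x42 idx=31 entry=0x44003 [P=1 RW=1 US=0 PS=0]
  ⇒ fault: PROTECTION_VIOLATION  — 2 lookups
#3 VA=0x3013CDA (w,user):
  L0: frame=0x33 idx=24 entry=0x47007 [P=1 RW=1 US=1 PS=0]
  L1: frame=0x47 idx=19 entry=0x4A003 [P=1 RW=1 US=0 PS=0]
  ⇒ fault: PROTECTION_VIOLATION  — 2 lookups
#4 VA=0x61045A (w,kernel):
  L0: frame=0x33 idx=3 entry=0x4B007 [P=1 RW=1 US=1 PS=0]
  L1: frame=0x4B idx=16 entry=0x4D007 [P=1 RW=1 US=1 PS=0]
  ⇒ phys 0x4D45A  [2 reads]
#5 VA=0x3A0E20C (r,kernel):
  L0: frame=0x33 idx=29 entry=0x51007 [P=1 RW=1 US=1 PS=0]
  L1: frame=0x51 idx=14 entry=0x52007 [P=1 RW=1 US=1 PS=0]
  ⇒ phys 0x5220C  [2 reads]
#6 VA=0x1C0AB33 (r,kernel):
  L0: frame=0x33 idx=14 entry=0x56007 [P=1 RW=1 US=1 PS=0]
  L1: frame=0x56 idx=10 entry=0x6C000 [P=0 RW=0 US=0 PS=0]
  ⇒ fault: PAGE_NOT_PRESENT  — 2 lookups

Entries read for #6: 2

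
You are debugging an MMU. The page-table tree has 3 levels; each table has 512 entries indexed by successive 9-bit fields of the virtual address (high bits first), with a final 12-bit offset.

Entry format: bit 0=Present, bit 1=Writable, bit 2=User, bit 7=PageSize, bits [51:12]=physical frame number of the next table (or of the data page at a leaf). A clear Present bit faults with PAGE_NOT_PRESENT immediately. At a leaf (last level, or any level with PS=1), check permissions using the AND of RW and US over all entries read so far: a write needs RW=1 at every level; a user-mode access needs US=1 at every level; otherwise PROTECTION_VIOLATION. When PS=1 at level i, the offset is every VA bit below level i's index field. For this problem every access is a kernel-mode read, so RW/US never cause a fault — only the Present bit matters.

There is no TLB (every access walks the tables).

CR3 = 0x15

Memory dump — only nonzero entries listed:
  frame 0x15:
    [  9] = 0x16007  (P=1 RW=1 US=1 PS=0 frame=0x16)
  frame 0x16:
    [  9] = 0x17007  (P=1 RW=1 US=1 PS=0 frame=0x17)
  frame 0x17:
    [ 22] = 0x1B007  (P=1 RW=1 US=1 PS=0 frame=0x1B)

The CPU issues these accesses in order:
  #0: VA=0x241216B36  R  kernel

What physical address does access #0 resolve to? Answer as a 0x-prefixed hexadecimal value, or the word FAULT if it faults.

Per-access translation:
#0 VA=0x241216B36 (r,kernel):
  L0: frame=0x15 idx=9 entry=0x16007 [P=1 RW=1 US=1 PS=0]
  L1: frame=0x16 idx=9 entry=0x17007 [P=1 RW=1 US=1 PS=0]
  L2: frame=0x17 idx=22 entry=0x1B007 [P=1 RW=1 US=1 PS=0]
  ✓ 0x1BB36  — 3 lookups

Access #0 PA: 0x1BB36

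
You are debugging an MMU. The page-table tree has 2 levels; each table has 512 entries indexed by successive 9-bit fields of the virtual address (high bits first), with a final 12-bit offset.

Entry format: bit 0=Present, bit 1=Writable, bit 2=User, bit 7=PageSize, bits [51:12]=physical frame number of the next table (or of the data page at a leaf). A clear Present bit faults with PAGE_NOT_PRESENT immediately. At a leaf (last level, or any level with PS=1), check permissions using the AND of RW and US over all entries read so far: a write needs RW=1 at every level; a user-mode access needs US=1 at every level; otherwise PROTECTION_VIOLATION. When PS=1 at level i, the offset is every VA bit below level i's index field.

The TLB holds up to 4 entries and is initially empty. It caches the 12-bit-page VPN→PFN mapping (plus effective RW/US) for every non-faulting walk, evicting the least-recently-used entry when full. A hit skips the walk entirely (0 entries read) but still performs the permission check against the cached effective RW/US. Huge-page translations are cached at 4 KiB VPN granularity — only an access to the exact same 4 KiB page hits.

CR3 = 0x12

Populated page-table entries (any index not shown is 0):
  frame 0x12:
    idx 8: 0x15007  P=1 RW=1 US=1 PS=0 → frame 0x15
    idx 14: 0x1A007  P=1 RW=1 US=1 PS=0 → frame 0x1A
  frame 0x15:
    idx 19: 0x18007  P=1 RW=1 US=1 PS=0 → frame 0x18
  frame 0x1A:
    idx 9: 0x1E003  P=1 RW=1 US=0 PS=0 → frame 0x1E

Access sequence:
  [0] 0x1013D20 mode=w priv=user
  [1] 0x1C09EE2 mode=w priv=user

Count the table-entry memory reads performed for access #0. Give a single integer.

Per-access translation:
#0 VA=0x1013D20 (w,user):
  [0] read 0x12 idx=8: raw=0x15007 flags P=1 W=1 U=1 S=0
  [1] read 0x15 idx=19: raw=0x18007 flags P=1 W=1 U=1 S=0
  → PA=0x18D20  (2 entries read)
#1 VA=0x1C09EE2 (w,user):
  [0] read 0x12 idx=14: raw=0x1A007 flags P=1 W=1 U=1 S=0
  [1] read 0x1A idx=9: raw=0x1E003 flags P=1 W=1 U=0 S=0
  ⇒ fault: PROTECTION_VIOLATION  — 2 lookups

Entries read for #0: 2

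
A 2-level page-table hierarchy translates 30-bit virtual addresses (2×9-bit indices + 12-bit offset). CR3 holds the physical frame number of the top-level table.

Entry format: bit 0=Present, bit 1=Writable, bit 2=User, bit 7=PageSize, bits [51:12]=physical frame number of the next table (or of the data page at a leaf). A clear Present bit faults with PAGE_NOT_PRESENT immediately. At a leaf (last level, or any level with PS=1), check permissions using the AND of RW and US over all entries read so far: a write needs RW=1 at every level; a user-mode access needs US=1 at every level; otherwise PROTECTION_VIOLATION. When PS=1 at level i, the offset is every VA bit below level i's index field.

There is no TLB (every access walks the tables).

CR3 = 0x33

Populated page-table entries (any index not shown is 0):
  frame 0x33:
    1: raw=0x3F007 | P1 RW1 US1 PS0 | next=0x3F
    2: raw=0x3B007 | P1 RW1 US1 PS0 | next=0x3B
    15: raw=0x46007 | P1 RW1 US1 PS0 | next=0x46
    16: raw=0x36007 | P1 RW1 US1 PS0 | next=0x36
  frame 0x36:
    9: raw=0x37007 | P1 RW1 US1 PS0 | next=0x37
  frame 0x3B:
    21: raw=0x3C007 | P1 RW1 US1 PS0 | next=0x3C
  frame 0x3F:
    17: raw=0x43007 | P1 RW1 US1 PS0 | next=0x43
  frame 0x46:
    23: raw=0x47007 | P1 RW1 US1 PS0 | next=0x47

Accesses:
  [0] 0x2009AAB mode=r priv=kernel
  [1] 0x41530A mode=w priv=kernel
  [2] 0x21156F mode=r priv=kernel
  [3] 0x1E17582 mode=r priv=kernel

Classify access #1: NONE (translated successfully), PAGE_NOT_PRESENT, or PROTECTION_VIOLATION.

Walk each access:
#0 VA=0x2009AAB (r,kernel):
  L0 @0x33[16] → 0x36007  P=1,RW=1,US=1,PS=0
  L1 @0x36[9] → 0x37007  P=1,RW=1,US=1,PS=0
  ⇒ phys 0x37AAB  [2 reads]
#1 VA=0x41530A (w,kernel):
  L0 @0x33[2] → 0x3B007  P=1,RW=1,US=1,PS=0
  L1 @0x3B[21] → 0x3C007  P=1,RW=1,US=1,PS=0
  ⇒ phys 0x3C30A  [2 reads]
#2 VA=0x21156F (r,kernel):
  L0 @0x33[1] → 0x3F007  P=1,RW=1,US=1,PS=0
  L1 @0x3F[17] → 0x43007  P=1,RW=1,US=1,PS=0
  ⇒ phys 0x4356F  [2 reads]
#3 VA=0x1E17582 (r,kernel):
  L0 @0x33[15] → 0x46007  P=1,RW=1,US=1,PS=0
  L1 @0x46[23] → 0x47007  P=1,RW=1,US=1,PS=0
  ⇒ phys 0x47582  [2 reads]

Access #1 fault: NONE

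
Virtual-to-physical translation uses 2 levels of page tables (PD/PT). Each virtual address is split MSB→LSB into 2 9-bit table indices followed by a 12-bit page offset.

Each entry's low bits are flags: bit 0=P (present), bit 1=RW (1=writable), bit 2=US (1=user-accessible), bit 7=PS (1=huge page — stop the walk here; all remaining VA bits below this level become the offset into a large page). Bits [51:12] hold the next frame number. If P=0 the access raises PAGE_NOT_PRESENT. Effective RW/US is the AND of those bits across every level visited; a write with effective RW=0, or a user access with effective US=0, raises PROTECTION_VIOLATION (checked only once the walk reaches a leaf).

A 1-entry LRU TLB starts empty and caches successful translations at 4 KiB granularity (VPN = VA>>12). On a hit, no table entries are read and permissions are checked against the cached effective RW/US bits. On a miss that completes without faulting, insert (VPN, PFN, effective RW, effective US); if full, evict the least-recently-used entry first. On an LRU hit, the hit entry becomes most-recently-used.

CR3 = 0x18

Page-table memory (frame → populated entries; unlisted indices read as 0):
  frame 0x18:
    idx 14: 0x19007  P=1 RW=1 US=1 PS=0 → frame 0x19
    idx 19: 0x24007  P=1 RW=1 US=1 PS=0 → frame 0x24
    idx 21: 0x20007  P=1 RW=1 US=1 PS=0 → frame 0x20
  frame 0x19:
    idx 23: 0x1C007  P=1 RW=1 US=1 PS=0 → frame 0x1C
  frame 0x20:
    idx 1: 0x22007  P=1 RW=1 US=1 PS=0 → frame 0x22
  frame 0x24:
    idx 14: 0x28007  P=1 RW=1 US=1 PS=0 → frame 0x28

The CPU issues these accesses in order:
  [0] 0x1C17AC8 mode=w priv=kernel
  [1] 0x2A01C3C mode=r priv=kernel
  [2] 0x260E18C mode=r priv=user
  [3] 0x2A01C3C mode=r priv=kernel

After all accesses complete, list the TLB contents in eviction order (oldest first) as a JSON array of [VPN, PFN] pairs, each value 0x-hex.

Walk each access:
#0 VA=0x1C17AC8 (w,kernel):
  lvl0: tbl 0x18, slot 14 ⇒ 0x19007 (P1/RW1/US1/PS0)
  lvl1: tbl 0x19, slot 23 ⇒ 0x1C007 (P1/RW1/US1/PS0)
  ⇒ phys 0x1CAC8  [2 reads]
#1 VA=0x2A01C3C (r,kernel):
  lvl0: tbl 0x18, slot 21 ⇒ 0x20007 (P1/RW1/US1/PS0)
  lvl1: tbl 0x20, slot 1 ⇒ 0x22007 (P1/RW1/US1/PS0)
  ⇒ phys 0x22C3C  [2 reads]
#2 VA=0x260E18C (r,user):
  lvl0: tbl 0x18, slot 19 ⇒ 0x24007 (P1/RW1/US1/PS0)
  lvl1: tbl 0x24, slot 14 ⇒ 0x28007 (P1/RW1/US1/PS0)
  ⇒ phys 0x2818C  [2 reads]
#3 VA=0x2A01C3C (r,kernel):
  lvl0: tbl 0x18, slot 21 ⇒ 0x20007 (P1/RW1/US1/PS0)
  lvl1: tbl 0x20, slot 1 ⇒ 0x22007 (P1/RW1/US1/PS0)
  ⇒ phys 0x22C3C  [2 reads]

TLB: [["0x2A01", "0x22"]]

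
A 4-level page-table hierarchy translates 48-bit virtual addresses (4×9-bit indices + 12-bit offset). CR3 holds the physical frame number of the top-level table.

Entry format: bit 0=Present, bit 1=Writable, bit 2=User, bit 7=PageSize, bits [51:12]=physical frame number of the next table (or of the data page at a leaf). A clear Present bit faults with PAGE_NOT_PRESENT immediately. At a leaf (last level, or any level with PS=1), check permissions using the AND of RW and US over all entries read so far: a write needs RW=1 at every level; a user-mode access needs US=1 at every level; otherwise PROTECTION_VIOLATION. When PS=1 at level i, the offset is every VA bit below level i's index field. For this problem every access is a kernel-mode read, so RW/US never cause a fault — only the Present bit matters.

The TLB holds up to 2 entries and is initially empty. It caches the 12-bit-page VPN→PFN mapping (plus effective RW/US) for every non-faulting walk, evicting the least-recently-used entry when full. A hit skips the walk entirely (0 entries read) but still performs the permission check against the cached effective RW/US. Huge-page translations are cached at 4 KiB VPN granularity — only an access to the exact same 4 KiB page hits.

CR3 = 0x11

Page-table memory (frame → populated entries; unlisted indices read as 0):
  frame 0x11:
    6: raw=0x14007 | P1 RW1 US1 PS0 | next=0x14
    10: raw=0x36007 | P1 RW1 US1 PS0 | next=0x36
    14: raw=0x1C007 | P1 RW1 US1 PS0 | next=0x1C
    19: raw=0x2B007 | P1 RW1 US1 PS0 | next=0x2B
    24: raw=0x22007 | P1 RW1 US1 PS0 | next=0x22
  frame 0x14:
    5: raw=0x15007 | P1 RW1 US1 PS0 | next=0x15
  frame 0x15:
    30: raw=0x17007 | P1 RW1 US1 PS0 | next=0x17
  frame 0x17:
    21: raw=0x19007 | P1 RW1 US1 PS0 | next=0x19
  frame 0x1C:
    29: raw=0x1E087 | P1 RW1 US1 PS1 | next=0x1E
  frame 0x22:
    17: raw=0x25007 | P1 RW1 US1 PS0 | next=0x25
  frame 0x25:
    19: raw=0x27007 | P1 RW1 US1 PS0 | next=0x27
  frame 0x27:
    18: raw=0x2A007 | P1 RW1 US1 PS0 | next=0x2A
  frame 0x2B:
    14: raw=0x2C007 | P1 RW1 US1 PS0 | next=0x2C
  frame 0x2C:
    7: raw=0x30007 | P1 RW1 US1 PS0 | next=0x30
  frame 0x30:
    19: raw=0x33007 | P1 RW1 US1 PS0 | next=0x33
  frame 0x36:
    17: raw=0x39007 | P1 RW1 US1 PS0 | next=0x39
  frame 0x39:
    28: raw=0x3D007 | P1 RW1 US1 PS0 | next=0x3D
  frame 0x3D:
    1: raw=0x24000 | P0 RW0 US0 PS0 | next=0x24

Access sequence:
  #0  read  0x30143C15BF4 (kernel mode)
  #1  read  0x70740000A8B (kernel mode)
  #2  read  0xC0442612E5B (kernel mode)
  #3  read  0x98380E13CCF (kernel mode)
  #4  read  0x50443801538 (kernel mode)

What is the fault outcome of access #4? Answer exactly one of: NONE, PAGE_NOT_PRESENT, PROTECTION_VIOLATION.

Trace:
#0 VA=0x30143C15BF4 (r,kernel):
  lvl0: tbl 0x11, slot 6 ⇒ 0x14007 (P1/RW1/US1/PS0)
  lvl1: tbl 0x14, slot 5 ⇒ 0x15007 (P1/RW1/US1/PS0)
  lvl2: tbl 0x15, slot 30 ⇒ 0x17007 (P1/RW1/US1/PS0)
  lvl3: tbl 0x17, slot 21 ⇒ 0x19007 (P1/RW1/US1/PS0)
  → PA=0x19BF4  (4 entries read)
#1 VA=0x70740000A8B (r,kernel):
  lvl0: tbl 0x11, slot 14 ⇒ 0x1C007 (P1/RW1/US1/PS0)
  lvl1: tbl 0x1C, slot 29 ⇒ 0x1E087 (P1/RW1/US1/PS1)
  → PA=0x1EA8B (huge @L1)  (2 entries read)
#2 VA=0xC0442612E5B (r,kernel):
  lvl0: tbl 0x11, slot 24 ⇒ 0x22007 (P1/RW1/US1/PS0)
  lvl1: tbl 0x22, slot 17 ⇒ 0x25007 (P1/RW1/US1/PS0)
  lvl2: tbl 0x25, slot 19 ⇒ 0x27007 (P1/RW1/US1/PS0)
  lvl3: tbl 0x27, slot 18 ⇒ 0x2A007 (P1/RW1/US1/PS0)
  → PA=0x2AE5B  (4 entries read)
#3 VA=0x98380E13CCF (r,kernel):
  lvl0: tbl 0x11, slot 19 ⇒ 0x2B007 (P1/RW1/US1/PS0)
  lvl1: tbl 0x2B, slot 14 ⇒ 0x2C007 (P1/RW1/US1/PS0)
  lvl2: tbl 0x2C, slot 7 ⇒ 0x30007 (P1/RW1/US1/PS0)
  lvl3: tbl 0x30, slot 19 ⇒ 0x33007 (P1/RW1/US1/PS0)
  → PA=0x33CCF  (4 entries read)
#4 VA=0x50443801538 (r,kernel):
  lvl0: tbl 0x11, slot 10 ⇒ 0x36007 (P1/RW1/US1/PS0)
  lvl1: tbl 0x36, slot 17 ⇒ 0x39007 (P1/RW1/US1/PS0)
  lvl2: tbl 0x39, slot 28 ⇒ 0x3D007 (P1/RW1/US1/PS0)
  lvl3: tbl 0x3D, slot 1 ⇒ 0x24000 (P0/RW0/US0/PS0)
  → PAGE_NOT_PRESENT  (4 entries read)

Access #4 fault: PAGE_NOT_PRESENT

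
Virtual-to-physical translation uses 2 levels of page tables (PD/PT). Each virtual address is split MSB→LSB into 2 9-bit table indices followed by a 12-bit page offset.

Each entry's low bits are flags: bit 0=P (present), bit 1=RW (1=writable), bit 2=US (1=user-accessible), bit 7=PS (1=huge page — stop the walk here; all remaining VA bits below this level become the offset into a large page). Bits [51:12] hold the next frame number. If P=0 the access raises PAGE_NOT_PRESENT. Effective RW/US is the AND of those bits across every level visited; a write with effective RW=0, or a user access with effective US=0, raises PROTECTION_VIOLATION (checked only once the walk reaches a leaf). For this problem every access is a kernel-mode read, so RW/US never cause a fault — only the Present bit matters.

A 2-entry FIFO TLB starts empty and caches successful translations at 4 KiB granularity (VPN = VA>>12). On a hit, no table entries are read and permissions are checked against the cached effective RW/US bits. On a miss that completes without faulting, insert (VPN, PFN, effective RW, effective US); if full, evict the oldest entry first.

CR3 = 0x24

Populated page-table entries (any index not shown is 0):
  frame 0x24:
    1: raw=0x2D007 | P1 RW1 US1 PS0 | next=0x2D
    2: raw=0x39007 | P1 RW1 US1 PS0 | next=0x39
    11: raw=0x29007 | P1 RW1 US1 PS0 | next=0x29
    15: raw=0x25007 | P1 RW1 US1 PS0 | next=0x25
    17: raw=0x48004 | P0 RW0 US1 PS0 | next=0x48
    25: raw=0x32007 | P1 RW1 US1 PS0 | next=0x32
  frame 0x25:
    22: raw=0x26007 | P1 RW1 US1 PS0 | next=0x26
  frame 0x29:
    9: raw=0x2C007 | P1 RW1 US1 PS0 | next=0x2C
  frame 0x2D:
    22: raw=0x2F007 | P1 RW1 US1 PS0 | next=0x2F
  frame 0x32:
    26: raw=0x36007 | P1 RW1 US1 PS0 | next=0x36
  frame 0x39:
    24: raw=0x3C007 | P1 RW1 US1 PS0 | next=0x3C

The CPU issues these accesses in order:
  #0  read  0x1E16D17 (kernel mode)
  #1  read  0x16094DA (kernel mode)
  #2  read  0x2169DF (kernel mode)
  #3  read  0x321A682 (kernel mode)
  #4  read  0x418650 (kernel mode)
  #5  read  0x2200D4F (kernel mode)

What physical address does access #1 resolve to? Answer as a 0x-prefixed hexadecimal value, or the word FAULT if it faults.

Per-access translation:
#0 VA=0x1E16D17 (r,kernel):
  [0] read 0x24 idx=15: raw=0x25007 flags P=1 W=1 U=1 S=0
  [1] read 0x25 idx=22: raw=0x26007 flags P=1 W=1 U=1 S=0
  → PA=0x26D17  (2 entries read)
#1 VA=0x16094DA (r,kernel):
  [0] read 0x24 idx=11: raw=0x29007 flags P=1 W=1 U=1 S=0
  [1] read 0x29 idx=9: raw=0x2C007 flags P=1 W=1 U=1 S=0
  → PA=0x2C4DA  (2 entries read)
#2 VA=0x2169DF (r,kernel):
  [0] read 0x24 idx=1: raw=0x2D007 flags P=1 W=1 U=1 S=0
  [1] read 0x2D idx=22: raw=0x2F007 flags P=1 W=1 U=1 S=0
  → PA=0x2F9DF  (2 entries read)
#3 VA=0x321A682 (r,kernel):
  [0] read 0x24 idx=25: raw=0x32007 flags P=1 W=1 U=1 S=0
  [1] read 0x32 idx=26: raw=0x36007 flags P=1 W=1 U=1 S=0
  → PA=0x36682  (2 entries read)
#4 VA=0x418650 (r,kernel):
  [0] read 0x24 idx=2: raw=0x39007 flags P=1 W=1 U=1 S=0
  [1] read 0x39 idx=24: raw=0x3C007 flags P=1 W=1 U=1 S=0
  → PA=0x3C650  (2 entries read)
#5 VA=0x2200D4F (r,kernel):
  [0] read 0x24 idx=17: raw=0x48004 flags P=0 W=0 U=1 S=0
  → PAGE_NOT_PRESENT  (1 entries read)

Access #1 PA: 0x2C4DA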